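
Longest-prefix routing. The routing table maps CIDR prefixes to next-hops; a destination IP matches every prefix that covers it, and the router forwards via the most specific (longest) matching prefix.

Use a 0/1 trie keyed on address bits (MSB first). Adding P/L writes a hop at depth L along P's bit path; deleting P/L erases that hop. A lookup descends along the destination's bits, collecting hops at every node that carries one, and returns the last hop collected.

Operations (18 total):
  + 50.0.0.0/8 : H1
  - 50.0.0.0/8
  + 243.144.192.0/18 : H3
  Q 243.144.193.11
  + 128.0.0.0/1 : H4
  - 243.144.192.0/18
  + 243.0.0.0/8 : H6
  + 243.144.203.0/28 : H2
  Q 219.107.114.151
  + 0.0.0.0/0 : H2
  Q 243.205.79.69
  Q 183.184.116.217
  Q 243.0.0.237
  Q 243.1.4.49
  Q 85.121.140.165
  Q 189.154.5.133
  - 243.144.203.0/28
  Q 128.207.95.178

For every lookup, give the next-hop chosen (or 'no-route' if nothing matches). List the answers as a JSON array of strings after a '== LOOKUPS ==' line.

Apply in order:
  add 50.0.0.0/8 -> H1 at depth 8
  del 50.0.0.0/8 (clear depth 8)
  add 243.144.192.0/18 -> H3 at depth 18
  ? 243.144.193.11  path d0:-→d1:-→d2:-→d3:-→d4:-→d5:-→d6:-→d7:-→d8:-→d9:-→d10:-→d11:-→d12:-→d13:-→d14:-→d15:-→d16:-→d17:-→d18:H3  best=H3
  add 128.0.0.0/1 -> H4 at depth 1
  del 243.144.192.0/18 (clear depth 18)
  add 243.0.0.0/8 -> H6 at depth 8
  add 243.144.203.0/28 -> H2 at depth 28
  ? 219.107.114.151  path d0:-→d1:H4→d2:-  best=H4
  add 0.0.0.0/0 -> H2 at depth 0
  ? 243.205.79.69  path d0:H2→d1:H4→d2:-→d3:-→d4:-→d5:-→d6:-→d7:-→d8:H6→d9:-  best=H6
  ? 183.184.116.217  path d0:H2→d1:H4  best=H4
  ? 243.0.0.237  path d0:H2→d1:H4→d2:-→d3:-→d4:-→d5:-→d6:-→d7:-→d8:H6  best=H6
  ? 243.1.4.49  path d0:H2→d1:H4→d2:-→d3:-→d4:-→d5:-→d6:-→d7:-→d8:H6  best=H6
  ? 85.121.140.165  path d0:H2→d1:-  best=H2
  ? 189.154.5.133  path d0:H2→d1:H4  best=H4
  del 243.144.203.0/28 (clear depth 28)
  ? 128.207.95.178  path d0:H2→d1:H4  best=H4

== LOOKUPS ==
["H3","H4","H6","H4","H6","H6","H2","H4","H4"]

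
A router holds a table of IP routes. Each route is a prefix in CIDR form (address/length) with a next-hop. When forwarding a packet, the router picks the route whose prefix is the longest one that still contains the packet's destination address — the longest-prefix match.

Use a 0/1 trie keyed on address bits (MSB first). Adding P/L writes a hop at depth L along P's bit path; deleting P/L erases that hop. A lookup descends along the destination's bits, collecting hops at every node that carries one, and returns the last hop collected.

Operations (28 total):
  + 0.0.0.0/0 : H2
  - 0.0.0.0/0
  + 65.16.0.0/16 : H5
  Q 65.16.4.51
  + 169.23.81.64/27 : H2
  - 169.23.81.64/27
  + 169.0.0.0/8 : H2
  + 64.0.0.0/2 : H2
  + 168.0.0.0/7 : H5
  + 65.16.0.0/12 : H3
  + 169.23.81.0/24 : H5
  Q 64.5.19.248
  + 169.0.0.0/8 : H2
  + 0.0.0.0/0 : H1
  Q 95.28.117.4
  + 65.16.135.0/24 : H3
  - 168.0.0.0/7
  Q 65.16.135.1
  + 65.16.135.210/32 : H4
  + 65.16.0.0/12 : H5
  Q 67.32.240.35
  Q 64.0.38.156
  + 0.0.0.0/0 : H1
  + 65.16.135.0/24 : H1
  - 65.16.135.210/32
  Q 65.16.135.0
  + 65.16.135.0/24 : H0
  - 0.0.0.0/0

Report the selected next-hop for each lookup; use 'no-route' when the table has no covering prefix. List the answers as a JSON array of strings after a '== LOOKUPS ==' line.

Trace:
  + 0.0.0.0/0 (H2) depth=0
  del 0.0.0.0/0 (clear depth 0)
  + 65.16.0.0/16 (H5) depth=16
  Q 65.16.4.51: descend 0100000100010000 ; hops seen [H5] ; pick H5
  + 169.23.81.64/27 (H2) depth=27
  del 169.23.81.64/27 (clear depth 27)
  + 169.0.0.0/8 (H2) depth=8
  + 64.0.0.0/2 (H2) depth=2
  + 168.0.0.0/7 (H5) depth=7
  + 65.16.0.0/12 (H3) depth=12
  + 169.23.81.0/24 (H5) depth=24
  Q 64.5.19.248: descend 0100000 ; hops seen [H2] ; pick H2
  + 169.0.0.0/8 (H2) depth=8
  + 0.0.0.0/0 (H1) depth=0
  Q 95.28.117.4: descend 010 ; hops seen [H1,H2] ; pick H2
  + 65.16.135.0/24 (H3) depth=24
  del 168.0.0.0/7 (clear depth 7)
  Q 65.16.135.1: descend 010000010001000010000111 ; hops seen [H1,H2,H3,H5,H3] ; pick H3
  + 65.16.135.210/32 (H4) depth=32
  + 65.16.0.0/12 (H5) depth=12
  Q 67.32.240.35: descend 010000 ; hops seen [H1,H2] ; pick H2
  Q 64.0.38.156: descend 0100000 ; hops seen [H1,H2] ; pick H2
  + 0.0.0.0/0 (H1) depth=0
  + 65.16.135.0/24 (H1) depth=24
  del 65.16.135.210/32 (clear depth 32)
  Q 65.16.135.0: descend 010000010001000010000111 ; hops seen [H1,H2,H5,H5,H1] ; pick H1
  + 65.16.135.0/24 (H0) depth=24
  del 0.0.0.0/0 (clear depth 0)

== LOOKUPS ==
["H5","H2","H2","H3","H2","H2","H1"]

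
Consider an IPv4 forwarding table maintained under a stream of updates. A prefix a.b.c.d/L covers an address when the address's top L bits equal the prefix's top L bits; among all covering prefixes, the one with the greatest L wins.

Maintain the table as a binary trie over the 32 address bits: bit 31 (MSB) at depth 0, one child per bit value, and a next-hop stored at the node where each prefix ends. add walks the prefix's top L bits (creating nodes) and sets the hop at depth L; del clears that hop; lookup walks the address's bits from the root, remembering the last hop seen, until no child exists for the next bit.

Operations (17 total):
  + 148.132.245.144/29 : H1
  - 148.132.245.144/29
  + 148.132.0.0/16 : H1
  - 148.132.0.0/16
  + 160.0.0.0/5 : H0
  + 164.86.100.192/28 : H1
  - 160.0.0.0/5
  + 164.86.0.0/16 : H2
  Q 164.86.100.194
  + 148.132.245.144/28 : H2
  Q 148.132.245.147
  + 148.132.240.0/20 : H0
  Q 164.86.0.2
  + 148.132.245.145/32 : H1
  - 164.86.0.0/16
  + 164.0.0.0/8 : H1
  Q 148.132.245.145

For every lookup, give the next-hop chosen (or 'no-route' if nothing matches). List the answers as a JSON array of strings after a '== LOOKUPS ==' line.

Apply in order:
  + 148.132.245.144/29 (H1) depth=29
  del 148.132.245.144/29 (clear depth 29)
  + 148.132.0.0/16 (H1) depth=16
  del 148.132.0.0/16 (clear depth 16)
  + 160.0.0.0/5 (H0) depth=5
  + 164.86.100.192/28 (H1) depth=28
  del 160.0.0.0/5 (clear depth 5)
  + 164.86.0.0/16 (H2) depth=16
  ? 164.86.100.194  path d0:-→d1:-→d2:-→d3:-→d4:-→d5:-→d6:-→d7:-→d8:-→d9:-→d10:-→d11:-→d12:-→d13:-→d14:-→d15:-→d16:H2→d17:-→d18:-→d19:-→d20:-→d21:-→d22:-→d23:-→d24:-→d25:-→d26:-→d27:-→d28:H1  best=H1
  + 148.132.245.144/28 (H2) depth=28
  ? 148.132.245.147  path d0:-→d1:-→d2:-→d3:-→d4:-→d5:-→d6:-→d7:-→d8:-→d9:-→d10:-→d11:-→d12:-→d13:-→d14:-→d15:-→d16:-→d17:-→d18:-→d19:-→d20:-→d21:-→d22:-→d23:-→d24:-→d25:-→d26:-→d27:-→d28:H2→d29:-  best=H2
  + 148.132.240.0/20 (H0) depth=20
  ? 164.86.0.2  path d0:-→d1:-→d2:-→d3:-→d4:-→d5:-→d6:-→d7:-→d8:-→d9:-→d10:-→d11:-→d12:-→d13:-→d14:-→d15:-→d16:H2→d17:-  best=H2
  + 148.132.245.145/32 (H1) depth=32
  del 164.86.0.0/16 (clear depth 16)
  + 164.0.0.0/8 (H1) depth=8
  ? 148.132.245.145  path d0:-→d1:-→d2:-→d3:-→d4:-→d5:-→d6:-→d7:-→d8:-→d9:-→d10:-→d11:-→d12:-→d13:-→d14:-→d15:-→d16:-→d17:-→d18:-→d19:-→d20:H0→d21:-→d22:-→d23:-→d24:-→d25:-→d26:-→d27:-→d28:H2→d29:-→d30:-→d31:-→d32:H1  best=H1

== LOOKUPS ==
["H1","H2","H2","H1"]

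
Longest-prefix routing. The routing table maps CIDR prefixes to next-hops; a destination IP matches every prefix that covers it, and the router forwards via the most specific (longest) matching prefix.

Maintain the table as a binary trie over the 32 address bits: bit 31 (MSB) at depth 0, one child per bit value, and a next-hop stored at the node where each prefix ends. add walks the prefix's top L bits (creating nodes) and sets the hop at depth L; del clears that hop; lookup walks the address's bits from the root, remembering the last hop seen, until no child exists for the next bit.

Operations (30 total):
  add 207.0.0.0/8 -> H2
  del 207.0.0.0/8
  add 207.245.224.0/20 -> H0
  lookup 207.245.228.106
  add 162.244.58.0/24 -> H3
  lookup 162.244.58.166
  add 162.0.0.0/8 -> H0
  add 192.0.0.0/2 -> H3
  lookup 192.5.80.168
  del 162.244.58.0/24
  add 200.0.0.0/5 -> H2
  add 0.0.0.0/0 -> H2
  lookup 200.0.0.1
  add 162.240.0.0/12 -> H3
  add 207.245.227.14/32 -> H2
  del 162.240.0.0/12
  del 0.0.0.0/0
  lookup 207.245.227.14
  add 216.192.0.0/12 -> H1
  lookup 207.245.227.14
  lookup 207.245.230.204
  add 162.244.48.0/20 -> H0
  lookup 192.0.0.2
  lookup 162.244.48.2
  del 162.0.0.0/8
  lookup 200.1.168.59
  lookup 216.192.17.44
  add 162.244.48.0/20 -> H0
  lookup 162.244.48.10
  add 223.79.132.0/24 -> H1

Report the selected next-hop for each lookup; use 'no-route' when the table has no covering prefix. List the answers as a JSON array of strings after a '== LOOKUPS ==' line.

Apply in order:
  add 207.0.0.0/8 -> H2 at depth 8
  - 207.0.0.0/8 clear@8
  add 207.245.224.0/20 -> H0 at depth 20
  ? 207.245.228.106  path d0:-→d1:-→d2:-→d3:-→d4:-→d5:-→d6:-→d7:-→d8:-→d9:-→d10:-→d11:-→d12:-→d13:-→d14:-→d15:-→d16:-→d17:-→d18:-→d19:-→d20:H0  best=H0
  add 162.244.58.0/24 -> H3 at depth 24
  ? 162.244.58.166  path d0:-→d1:-→d2:-→d3:-→d4:-→d5:-→d6:-→d7:-→d8:-→d9:-→d10:-→d11:-→d12:-→d13:-→d14:-→d15:-→d16:-→d17:-→d18:-→d19:-→d20:-→d21:-→d22:-→d23:-→d24:H3  best=H3
  add 162.0.0.0/8 -> H0 at depth 8
  add 192.0.0.0/2 -> H3 at depth 2
  ? 192.5.80.168  path d0:-→d1:-→d2:H3→d3:-→d4:-  best=H3
  - 162.244.58.0/24 clear@24
  add 200.0.0.0/5 -> H2 at depth 5
  add 0.0.0.0/0 -> H2 at depth 0
  ? 200.0.0.1  path d0:H2→d1:-→d2:H3→d3:-→d4:-→d5:H2  best=H2
  add 162.240.0.0/12 -> H3 at depth 12
  add 207.245.227.14/32 -> H2 at depth 32
  - 162.240.0.0/12 clear@12
  - 0.0.0.0/0 clear@0
  ? 207.245.227.14  path d0:-→d1:-→d2:H3→d3:-→d4:-→d5:H2→d6:-→d7:-→d8:-→d9:-→d10:-→d11:-→d12:-→d13:-→d14:-→d15:-→d16:-→d17:-→d18:-→d19:-→d20:H0→d21:-→d22:-→d23:-→d24:-→d25:-→d26:-→d27:-→d28:-→d29:-→d30:-→d31:-→d32:H2  best=H2
  add 216.192.0.0/12 -> H1 at depth 12
  ? 207.245.227.14  path d0:-→d1:-→d2:H3→d3:-→d4:-→d5:H2→d6:-→d7:-→d8:-→d9:-→d10:-→d11:-→d12:-→d13:-→d14:-→d15:-→d16:-→d17:-→d18:-→d19:-→d20:H0→d21:-→d22:-→d23:-→d24:-→d25:-→d26:-→d27:-→d28:-→d29:-→d30:-→d31:-→d32:H2  best=H2
  ? 207.245.230.204  path d0:-→d1:-→d2:H3→d3:-→d4:-→d5:H2→d6:-→d7:-→d8:-→d9:-→d10:-→d11:-→d12:-→d13:-→d14:-→d15:-→d16:-→d17:-→d18:-→d19:-→d20:H0→d21:-  best=H0
  add 162.244.48.0/20 -> H0 at depth 20
  ? 192.0.0.2  path d0:-→d1:-→d2:H3→d3:-→d4:-  best=H3
  ? 162.244.48.2  path d0:-→d1:-→d2:-→d3:-→d4:-→d5:-→d6:-→d7:-→d8:H0→d9:-→d10:-→d11:-→d12:-→d13:-→d14:-→d15:-→d16:-→d17:-→d18:-→d19:-→d20:H0  best=H0
  - 162.0.0.0/8 clear@8
  ? 200.1.168.59  path d0:-→d1:-→d2:H3→d3:-→d4:-→d5:H2  best=H2
  ? 216.192.17.44  path d0:-→d1:-→d2:H3→d3:-→d4:-→d5:-→d6:-→d7:-→d8:-→d9:-→d10:-→d11:-→d12:H1  best=H1
  add 162.244.48.0/20 -> H0 at depth 20
  ? 162.244.48.10  path d0:-→d1:-→d2:-→d3:-→d4:-→d5:-→d6:-→d7:-→d8:-→d9:-→d10:-→d11:-→d12:-→d13:-→d14:-→d15:-→d16:-→d17:-→d18:-→d19:-→d20:H0  best=H0
  add 223.79.132.0/24 -> H1 at depth 24

== LOOKUPS ==
["H0","H3","H3","H2","H2","H2","H0","H3","H0","H2","H1","H0"]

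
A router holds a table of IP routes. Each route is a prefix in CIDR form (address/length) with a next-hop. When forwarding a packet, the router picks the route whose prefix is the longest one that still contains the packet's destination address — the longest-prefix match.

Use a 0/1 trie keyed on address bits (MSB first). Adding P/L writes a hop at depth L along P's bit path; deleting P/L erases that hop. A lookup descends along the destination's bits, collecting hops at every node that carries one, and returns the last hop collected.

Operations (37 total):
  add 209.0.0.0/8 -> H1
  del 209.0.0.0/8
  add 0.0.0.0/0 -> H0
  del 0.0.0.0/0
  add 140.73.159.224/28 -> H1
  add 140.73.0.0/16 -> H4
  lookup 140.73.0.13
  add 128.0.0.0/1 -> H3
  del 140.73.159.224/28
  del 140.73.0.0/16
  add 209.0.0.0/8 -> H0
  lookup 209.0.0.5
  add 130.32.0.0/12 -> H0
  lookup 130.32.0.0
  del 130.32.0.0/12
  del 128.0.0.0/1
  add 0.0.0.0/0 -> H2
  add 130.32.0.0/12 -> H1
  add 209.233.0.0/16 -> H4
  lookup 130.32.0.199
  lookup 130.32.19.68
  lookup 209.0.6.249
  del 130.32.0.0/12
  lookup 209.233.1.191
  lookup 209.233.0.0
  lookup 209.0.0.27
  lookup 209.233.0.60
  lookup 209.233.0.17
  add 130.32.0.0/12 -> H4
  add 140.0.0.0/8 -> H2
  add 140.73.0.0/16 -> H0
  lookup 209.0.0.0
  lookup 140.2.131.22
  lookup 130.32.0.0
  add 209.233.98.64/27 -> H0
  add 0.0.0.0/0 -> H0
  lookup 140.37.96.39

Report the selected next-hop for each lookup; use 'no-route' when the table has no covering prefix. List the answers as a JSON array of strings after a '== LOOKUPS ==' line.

Trace:
  add 209.0.0.0/8 -> H1 at depth 8
  del 209.0.0.0/8 (clear depth 8)
  add 0.0.0.0/0 -> H0 at depth 0
  del 0.0.0.0/0 (clear depth 0)
  add 140.73.159.224/28 -> H1 at depth 28
  add 140.73.0.0/16 -> H4 at depth 16
  Q 140.73.0.13: descend 1000110001001001 ; hops seen [H4] ; pick H4
  add 128.0.0.0/1 -> H3 at depth 1
  del 140.73.159.224/28 (clear depth 28)
  del 140.73.0.0/16 (clear depth 16)
  add 209.0.0.0/8 -> H0 at depth 8
  Q 209.0.0.5: descend 11010001 ; hops seen [H3,H0] ; pick H0
  add 130.32.0.0/12 -> H0 at depth 12
  Q 130.32.0.0: descend 100000100010 ; hops seen [H3,H0] ; pick H0
  del 130.32.0.0/12 (clear depth 12)
  del 128.0.0.0/1 (clear depth 1)
  add 0.0.0.0/0 -> H2 at depth 0
  add 130.32.0.0/12 -> H1 at depth 12
  add 209.233.0.0/16 -> H4 at depth 16
  Q 130.32.0.199: descend 100000100010 ; hops seen [H2,H1] ; pick H1
  Q 130.32.19.68: descend 100000100010 ; hops seen [H2,H1] ; pick H1
  Q 209.0.6.249: descend 11010001 ; hops seen [H2,H0] ; pick H0
  del 130.32.0.0/12 (clear depth 12)
  Q 209.233.1.191: descend 1101000111101001 ; hops seen [H2,H0,H4] ; pick H4
  Q 209.233.0.0: descend 1101000111101001 ; hops seen [H2,H0,H4] ; pick H4
  Q 209.0.0.27: descend 11010001 ; hops seen [H2,H0] ; pick H0
  Q 209.233.0.60: descend 1101000111101001 ; hops seen [H2,H0,H4] ; pick H4
  Q 209.233.0.17: descend 1101000111101001 ; hops seen [H2,H0,H4] ; pick H4
  add 130.32.0.0/12 -> H4 at depth 12
  add 140.0.0.0/8 -> H2 at depth 8
  add 140.73.0.0/16 -> H0 at depth 16
  Q 209.0.0.0: descend 11010001 ; hops seen [H2,H0] ; pick H0
  Q 140.2.131.22: descend 100011000 ; hops seen [H2,H2] ; pick H2
  Q 130.32.0.0: descend 100000100010 ; hops seen [H2,H4] ; pick H4
  add 209.233.98.64/27 -> H0 at depth 27
  add 0.0.0.0/0 -> H0 at depth 0
  Q 140.37.96.39: descend 100011000 ; hops seen [H0,H2] ; pick H2

== LOOKUPS ==
["H4","H0","H0","H1","H1","H0","H4","H4","H0","H4","H4","H0","H2","H4","H2"]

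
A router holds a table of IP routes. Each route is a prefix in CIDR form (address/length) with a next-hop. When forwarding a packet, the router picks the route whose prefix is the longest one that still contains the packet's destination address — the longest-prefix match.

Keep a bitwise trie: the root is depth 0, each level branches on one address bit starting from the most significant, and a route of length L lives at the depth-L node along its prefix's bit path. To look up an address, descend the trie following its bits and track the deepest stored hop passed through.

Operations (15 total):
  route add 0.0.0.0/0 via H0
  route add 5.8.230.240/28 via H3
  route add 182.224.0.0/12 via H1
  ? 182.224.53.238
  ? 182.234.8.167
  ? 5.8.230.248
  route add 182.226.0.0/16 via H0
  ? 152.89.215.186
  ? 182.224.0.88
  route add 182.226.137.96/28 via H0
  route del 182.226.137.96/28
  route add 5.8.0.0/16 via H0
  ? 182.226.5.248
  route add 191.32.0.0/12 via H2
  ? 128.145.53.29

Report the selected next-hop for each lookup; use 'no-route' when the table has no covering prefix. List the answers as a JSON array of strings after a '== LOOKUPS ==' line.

Trace:
  + 0.0.0.0/0 (H0) depth=0
  + 5.8.230.240/28 (H3) depth=28
  + 182.224.0.0/12 (H1) depth=12
  ? 182.224.53.238  path d0:H0→d1:-→d2:-→d3:-→d4:-→d5:-→d6:-→d7:-→d8:-→d9:-→d10:-→d11:-→d12:H1  best=H1
  ? 182.234.8.167  path d0:H0→d1:-→d2:-→d3:-→d4:-→d5:-→d6:-→d7:-→d8:-→d9:-→d10:-→d11:-→d12:H1  best=H1
  ? 5.8.230.248  path d0:H0→d1:-→d2:-→d3:-→d4:-→d5:-→d6:-→d7:-→d8:-→d9:-→d10:-→d11:-→d12:-→d13:-→d14:-→d15:-→d16:-→d17:-→d18:-→d19:-→d20:-→d21:-→d22:-→d23:-→d24:-→d25:-→d26:-→d27:-→d28:H3  best=H3
  + 182.226.0.0/16 (H0) depth=16
  ? 152.89.215.186  path d0:H0→d1:-→d2:-  best=H0
  ? 182.224.0.88  path d0:H0→d1:-→d2:-→d3:-→d4:-→d5:-→d6:-→d7:-→d8:-→d9:-→d10:-→d11:-→d12:H1→d13:-→d14:-  best=H1
  + 182.226.137.96/28 (H0) depth=28
  - 182.226.137.96/28 clear@28
  + 5.8.0.0/16 (H0) depth=16
  ? 182.226.5.248  path d0:H0→d1:-→d2:-→d3:-→d4:-→d5:-→d6:-→d7:-→d8:-→d9:-→d10:-→d11:-→d12:H1→d13:-→d14:-→d15:-→d16:H0  best=H0
  + 191.32.0.0/12 (H2) depth=12
  ? 128.145.53.29  path d0:H0→d1:-→d2:-  best=H0

== LOOKUPS ==
["H1","H1","H3","H0","H1","H0","H0"]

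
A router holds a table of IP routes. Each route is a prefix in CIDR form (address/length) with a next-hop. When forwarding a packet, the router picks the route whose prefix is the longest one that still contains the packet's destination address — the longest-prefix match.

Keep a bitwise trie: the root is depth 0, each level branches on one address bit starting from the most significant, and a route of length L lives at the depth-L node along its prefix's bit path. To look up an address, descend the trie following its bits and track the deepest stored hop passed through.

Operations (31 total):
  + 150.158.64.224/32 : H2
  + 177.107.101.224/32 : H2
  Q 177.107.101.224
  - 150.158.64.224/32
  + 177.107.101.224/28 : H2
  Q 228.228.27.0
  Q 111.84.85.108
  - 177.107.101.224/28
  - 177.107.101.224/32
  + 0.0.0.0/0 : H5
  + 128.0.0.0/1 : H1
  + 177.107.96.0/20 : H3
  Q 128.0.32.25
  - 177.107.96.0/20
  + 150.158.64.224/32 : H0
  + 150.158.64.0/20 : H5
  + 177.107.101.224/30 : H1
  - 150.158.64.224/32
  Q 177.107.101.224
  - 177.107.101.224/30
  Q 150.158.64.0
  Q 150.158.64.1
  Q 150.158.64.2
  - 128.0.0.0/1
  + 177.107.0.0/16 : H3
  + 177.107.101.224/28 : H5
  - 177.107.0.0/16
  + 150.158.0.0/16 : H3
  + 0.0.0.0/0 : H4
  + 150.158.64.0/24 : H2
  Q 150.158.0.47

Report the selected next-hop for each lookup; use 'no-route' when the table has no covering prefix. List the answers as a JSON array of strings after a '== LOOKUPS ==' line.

Apply in order:
  + 150.158.64.224/32 (H2) depth=32
  + 177.107.101.224/32 (H2) depth=32
  lookup 177.107.101.224: bits 10110001011010110110010111100000 walk d0:-→d1:-→d2:-→d3:-→d4:-→d5:-→d6:-→d7:-→d8:-→d9:-→d10:-→d11:-→d12:-→d13:-→d14:-→d15:-→d16:-→d17:-→d18:-→d19:-→d20:-→d21:-→d22:-→d23:-→d24:-→d25:-→d26:-→d27:-→d28:-→d29:-→d30:-→d31:-→d32:H2 -> H2
  del 150.158.64.224/32 (clear depth 32)
  + 177.107.101.224/28 (H2) depth=28
  lookup 228.228.27.0: bits 1 walk d0:-→d1:- -> no-route
  lookup 111.84.85.108: bits ε walk d0:- -> no-route
  del 177.107.101.224/28 (clear depth 28)
  del 177.107.101.224/32 (clear depth 32)
  + 0.0.0.0/0 (H5) depth=0
  + 128.0.0.0/1 (H1) depth=1
  + 177.107.96.0/20 (H3) depth=20
  lookup 128.0.32.25: bits 100 walk d0:H5→d1:H1→d2:-→d3:- -> H1
  del 177.107.96.0/20 (clear depth 20)
  + 150.158.64.224/32 (H0) depth=32
  + 150.158.64.0/20 (H5) depth=20
  + 177.107.101.224/30 (H1) depth=30
  del 150.158.64.224/32 (clear depth 32)
  lookup 177.107.101.224: bits 10110001011010110110010111100000 walk d0:H5→d1:H1→d2:-→d3:-→d4:-→d5:-→d6:-→d7:-→d8:-→d9:-→d10:-→d11:-→d12:-→d13:-→d14:-→d15:-→d16:-→d17:-→d18:-→d19:-→d20:-→d21:-→d22:-→d23:-→d24:-→d25:-→d26:-→d27:-→d28:-→d29:-→d30:H1→d31:-→d32:- -> H1
  del 177.107.101.224/30 (clear depth 30)
  lookup 150.158.64.0: bits 100101101001111001000000 walk d0:H5→d1:H1→d2:-→d3:-→d4:-→d5:-→d6:-→d7:-→d8:-→d9:-→d10:-→d11:-→d12:-→d13:-→d14:-→d15:-→d16:-→d17:-→d18:-→d19:-→d20:H5→d21:-→d22:-→d23:-→d24:- -> H5
  lookup 150.158.64.1: bits 100101101001111001000000 walk d0:H5→d1:H1→d2:-→d3:-→d4:-→d5:-→d6:-→d7:-→d8:-→d9:-→d10:-→d11:-→d12:-→d13:-→d14:-→d15:-→d16:-→d17:-→d18:-→d19:-→d20:H5→d21:-→d22:-→d23:-→d24:- -> H5
  lookup 150.158.64.2: bits 100101101001111001000000 walk d0:H5→d1:H1→d2:-→d3:-→d4:-→d5:-→d6:-→d7:-→d8:-→d9:-→d10:-→d11:-→d12:-→d13:-→d14:-→d15:-→d16:-→d17:-→d18:-→d19:-→d20:H5→d21:-→d22:-→d23:-→d24:- -> H5
  del 128.0.0.0/1 (clear depth 1)
  + 177.107.0.0/16 (H3) depth=16
  + 177.107.101.224/28 (H5) depth=28
  del 177.107.0.0/16 (clear depth 16)
  + 150.158.0.0/16 (H3) depth=16
  + 0.0.0.0/0 (H4) depth=0
  + 150.158.64.0/24 (H2) depth=24
  lookup 150.158.0.47: bits 10010110100111100 walk d0:H4→d1:-→d2:-→d3:-→d4:-→d5:-→d6:-→d7:-→d8:-→d9:-→d10:-→d11:-→d12:-→d13:-→d14:-→d15:-→d16:H3→d17:- -> H3

== LOOKUPS ==
["H2","no-route","no-route","H1","H1","H5","H5","H5","H3"]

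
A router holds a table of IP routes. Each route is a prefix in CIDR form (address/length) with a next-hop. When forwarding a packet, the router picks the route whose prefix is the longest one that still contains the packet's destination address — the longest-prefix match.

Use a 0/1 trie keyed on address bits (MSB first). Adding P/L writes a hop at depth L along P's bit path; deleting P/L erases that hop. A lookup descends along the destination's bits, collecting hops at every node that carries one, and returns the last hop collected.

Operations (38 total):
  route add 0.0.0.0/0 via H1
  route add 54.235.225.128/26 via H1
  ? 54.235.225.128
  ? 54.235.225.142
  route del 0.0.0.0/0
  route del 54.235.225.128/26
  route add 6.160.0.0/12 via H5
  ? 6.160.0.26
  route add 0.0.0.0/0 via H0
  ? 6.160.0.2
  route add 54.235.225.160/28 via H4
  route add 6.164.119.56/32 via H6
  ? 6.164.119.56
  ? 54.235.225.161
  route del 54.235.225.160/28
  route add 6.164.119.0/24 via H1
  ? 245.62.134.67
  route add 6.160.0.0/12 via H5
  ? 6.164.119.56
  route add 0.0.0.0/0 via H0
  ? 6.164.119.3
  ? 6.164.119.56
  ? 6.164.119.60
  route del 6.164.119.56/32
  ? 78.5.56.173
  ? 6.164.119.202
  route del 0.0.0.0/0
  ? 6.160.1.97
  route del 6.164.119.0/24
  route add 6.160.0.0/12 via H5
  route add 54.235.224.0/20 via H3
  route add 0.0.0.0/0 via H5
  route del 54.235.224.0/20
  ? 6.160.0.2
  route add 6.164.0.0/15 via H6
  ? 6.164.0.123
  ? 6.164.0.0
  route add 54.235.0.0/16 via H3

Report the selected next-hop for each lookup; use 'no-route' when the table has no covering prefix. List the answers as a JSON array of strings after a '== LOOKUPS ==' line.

Trace:
  add 0.0.0.0/0 -> H1 at depth 0
  add 54.235.225.128/26 -> H1 at depth 26
  Q 54.235.225.128: descend 00110110111010111110000110 ; hops seen [H1,H1] ; pick H1
  Q 54.235.225.142: descend 00110110111010111110000110 ; hops seen [H1,H1] ; pick H1
  - 0.0.0.0/0 clear@0
  - 54.235.225.128/26 clear@26
  add 6.160.0.0/12 -> H5 at depth 12
  Q 6.160.0.26: descend 000001101010 ; hops seen [H5] ; pick H5
  add 0.0.0.0/0 -> H0 at depth 0
  Q 6.160.0.2: descend 000001101010 ; hops seen [H0,H5] ; pick H5
  add 54.235.225.160/28 -> H4 at depth 28
  add 6.164.119.56/32 -> H6 at depth 32
  Q 6.164.119.56: descend 00000110101001000111011100111000 ; hops seen [H0,H5,H6] ; pick H6
  Q 54.235.225.161: descend 0011011011101011111000011010 ; hops seen [H0,H4] ; pick H4
  - 54.235.225.160/28 clear@28
  add 6.164.119.0/24 -> H1 at depth 24
  Q 245.62.134.67: descend ε ; hops seen [H0] ; pick H0
  add 6.160.0.0/12 -> H5 at depth 12
  Q 6.164.119.56: descend 00000110101001000111011100111000 ; hops seen [H0,H5,H1,H6] ; pick H6
  add 0.0.0.0/0 -> H0 at depth 0
  Q 6.164.119.3: descend 00000110101001000111011100 ; hops seen [H0,H5,H1] ; pick H1
  Q 6.164.119.56: descend 00000110101001000111011100111000 ; hops seen [H0,H5,H1,H6] ; pick H6
  Q 6.164.119.60: descend 00000110101001000111011100111 ; hops seen [H0,H5,H1] ; pick H1
  - 6.164.119.56/32 clear@32
  Q 78.5.56.173: descend 0 ; hops seen [H0] ; pick H0
  Q 6.164.119.202: descend 000001101010010001110111 ; hops seen [H0,H5,H1] ; pick H1
  - 0.0.0.0/0 clear@0
  Q 6.160.1.97: descend 0000011010100 ; hops seen [H5] ; pick H5
  - 6.164.119.0/24 clear@24
  add 6.160.0.0/12 -> H5 at depth 12
  add 54.235.224.0/20 -> H3 at depth 20
  add 0.0.0.0/0 -> H5 at depth 0
  - 54.235.224.0/20 clear@20
  Q 6.160.0.2: descend 0000011010100 ; hops seen [H5,H5] ; pick H5
  add 6.164.0.0/15 -> H6 at depth 15
  Q 6.164.0.123: descend 00000110101001000 ; hops seen [H5,H5,H6] ; pick H6
  Q 6.164.0.0: descend 00000110101001000 ; hops seen [H5,H5,H6] ; pick H6
  add 54.235.0.0/16 -> H3 at depth 16

== LOOKUPS ==
["H1","H1","H5","H5","H6","H4","H0","H6","H1","H6","H1","H0","H1","H5","H5","H6","H6"]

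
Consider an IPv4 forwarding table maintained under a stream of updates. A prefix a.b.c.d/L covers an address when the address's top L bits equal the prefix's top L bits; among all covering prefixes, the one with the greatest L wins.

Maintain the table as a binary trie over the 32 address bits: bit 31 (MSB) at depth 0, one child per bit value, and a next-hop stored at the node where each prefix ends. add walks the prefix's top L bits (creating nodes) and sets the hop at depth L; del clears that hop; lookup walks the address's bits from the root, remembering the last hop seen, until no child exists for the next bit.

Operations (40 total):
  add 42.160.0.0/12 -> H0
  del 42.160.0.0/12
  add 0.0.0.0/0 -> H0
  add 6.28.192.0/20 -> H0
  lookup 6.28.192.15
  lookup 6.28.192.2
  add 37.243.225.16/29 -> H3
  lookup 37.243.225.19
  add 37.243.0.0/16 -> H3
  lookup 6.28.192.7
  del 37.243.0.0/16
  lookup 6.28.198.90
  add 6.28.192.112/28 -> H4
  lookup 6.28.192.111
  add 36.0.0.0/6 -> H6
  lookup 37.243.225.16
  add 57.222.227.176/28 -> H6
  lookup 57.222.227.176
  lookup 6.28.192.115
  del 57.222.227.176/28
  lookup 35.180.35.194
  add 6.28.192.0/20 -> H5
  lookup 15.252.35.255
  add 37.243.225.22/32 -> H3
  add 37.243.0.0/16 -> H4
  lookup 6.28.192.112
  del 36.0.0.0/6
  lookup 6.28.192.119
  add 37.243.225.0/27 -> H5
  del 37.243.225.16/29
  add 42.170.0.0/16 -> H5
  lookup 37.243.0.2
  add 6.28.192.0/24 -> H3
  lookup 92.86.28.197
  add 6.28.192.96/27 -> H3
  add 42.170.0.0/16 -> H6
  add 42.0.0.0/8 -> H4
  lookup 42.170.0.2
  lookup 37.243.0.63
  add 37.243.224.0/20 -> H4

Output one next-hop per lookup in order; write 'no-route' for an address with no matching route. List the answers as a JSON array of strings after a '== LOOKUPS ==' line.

Apply in order:
  + 42.160.0.0/12 (H0) depth=12
  del 42.160.0.0/12 (clear depth 12)
  + 0.0.0.0/0 (H0) depth=0
  + 6.28.192.0/20 (H0) depth=20
  Q 6.28.192.15: descend 00000110000111001100 ; hops seen [H0,H0] ; pick H0
  Q 6.28.192.2: descend 00000110000111001100 ; hops seen [H0,H0] ; pick H0
  + 37.243.225.16/29 (H3) depth=29
  Q 37.243.225.19: descend 00100101111100111110000100010 ; hops seen [H0,H3] ; pick H3
  + 37.243.0.0/16 (H3) depth=16
  Q 6.28.192.7: descend 00000110000111001100 ; hops seen [H0,H0] ; pick H0
  del 37.243.0.0/16 (clear depth 16)
  Q 6.28.198.90: descend 00000110000111001100 ; hops seen [H0,H0] ; pick H0
  + 6.28.192.112/28 (H4) depth=28
  Q 6.28.192.111: descend 000001100001110011000000011 ; hops seen [H0,H0] ; pick H0
  + 36.0.0.0/6 (H6) depth=6
  Q 37.243.225.16: descend 00100101111100111110000100010 ; hops seen [H0,H6,H3] ; pick H3
  + 57.222.227.176/28 (H6) depth=28
  Q 57.222.227.176: descend 0011100111011110111000111011 ; hops seen [H0,H6] ; pick H6
  Q 6.28.192.115: descend 0000011000011100110000000111 ; hops seen [H0,H0,H4] ; pick H4
  del 57.222.227.176/28 (clear depth 28)
  Q 35.180.35.194: descend 00100 ; hops seen [H0] ; pick H0
  + 6.28.192.0/20 (H5) depth=20
  Q 15.252.35.255: descend 0000 ; hops seen [H0] ; pick H0
  + 37.243.225.22/32 (H3) depth=32
  + 37.243.0.0/16 (H4) depth=16
  Q 6.28.192.112: descend 0000011000011100110000000111 ; hops seen [H0,H5,H4] ; pick H4
  del 36.0.0.0/6 (clear depth 6)
  Q 6.28.192.119: descend 0000011000011100110000000111 ; hops seen [H0,H5,H4] ; pick H4
  + 37.243.225.0/27 (H5) depth=27
  del 37.243.225.16/29 (clear depth 29)
  + 42.170.0.0/16 (H5) depth=16
  Q 37.243.0.2: descend 0010010111110011 ; hops seen [H0,H4] ; pick H4
  + 6.28.192.0/24 (H3) depth=24
  Q 92.86.28.197: descend 0 ; hops seen [H0] ; pick H0
  + 6.28.192.96/27 (H3) depth=27
  + 42.170.0.0/16 (H6) depth=16
  + 42.0.0.0/8 (H4) depth=8
  Q 42.170.0.2: descend 0010101010101010 ; hops seen [H0,H4,H6] ; pick H6
  Q 37.243.0.63: descend 0010010111110011 ; hops seen [H0,H4] ; pick H4
  + 37.243.224.0/20 (H4) depth=20

== LOOKUPS ==
["H0","H0","H3","H0","H0","H0","H3","H6","H4","H0","H0","H4","H4","H4","H0","H6","H4"]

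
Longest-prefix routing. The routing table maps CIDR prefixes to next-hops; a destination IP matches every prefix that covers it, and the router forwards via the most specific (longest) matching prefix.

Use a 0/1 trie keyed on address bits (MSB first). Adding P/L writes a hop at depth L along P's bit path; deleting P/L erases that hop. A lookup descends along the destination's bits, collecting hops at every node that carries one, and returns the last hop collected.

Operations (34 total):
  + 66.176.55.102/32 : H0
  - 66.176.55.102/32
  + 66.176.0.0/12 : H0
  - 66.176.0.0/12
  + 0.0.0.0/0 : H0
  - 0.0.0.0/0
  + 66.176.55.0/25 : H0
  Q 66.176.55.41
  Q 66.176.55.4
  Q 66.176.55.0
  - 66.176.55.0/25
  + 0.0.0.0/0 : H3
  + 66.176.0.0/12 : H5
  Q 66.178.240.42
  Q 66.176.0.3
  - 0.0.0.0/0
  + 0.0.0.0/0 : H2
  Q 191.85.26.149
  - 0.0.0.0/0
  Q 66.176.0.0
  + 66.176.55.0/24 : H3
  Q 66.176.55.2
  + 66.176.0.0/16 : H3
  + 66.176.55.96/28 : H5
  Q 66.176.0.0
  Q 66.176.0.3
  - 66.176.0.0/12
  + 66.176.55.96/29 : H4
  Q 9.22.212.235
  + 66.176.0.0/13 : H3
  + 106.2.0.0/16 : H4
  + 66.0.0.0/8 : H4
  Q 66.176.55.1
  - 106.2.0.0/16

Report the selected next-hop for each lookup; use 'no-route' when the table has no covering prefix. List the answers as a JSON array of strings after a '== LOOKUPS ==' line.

Process each operation:
  + 66.176.55.102/32 (H0) depth=32
  del 66.176.55.102/32 (clear depth 32)
  + 66.176.0.0/12 (H0) depth=12
  del 66.176.0.0/12 (clear depth 12)
  + 0.0.0.0/0 (H0) depth=0
  del 0.0.0.0/0 (clear depth 0)
  + 66.176.55.0/25 (H0) depth=25
  lookup 66.176.55.41: bits 0100001010110000001101110 walk d0:-→d1:-→d2:-→d3:-→d4:-→d5:-→d6:-→d7:-→d8:-→d9:-→d10:-→d11:-→d12:-→d13:-→d14:-→d15:-→d16:-→d17:-→d18:-→d19:-→d20:-→d21:-→d22:-→d23:-→d24:-→d25:H0 -> H0
  lookup 66.176.55.4: bits 0100001010110000001101110 walk d0:-→d1:-→d2:-→d3:-→d4:-→d5:-→d6:-→d7:-→d8:-→d9:-→d10:-→d11:-→d12:-→d13:-→d14:-→d15:-→d16:-→d17:-→d18:-→d19:-→d20:-→d21:-→d22:-→d23:-→d24:-→d25:H0 -> H0
  lookup 66.176.55.0: bits 0100001010110000001101110 walk d0:-→d1:-→d2:-→d3:-→d4:-→d5:-→d6:-→d7:-→d8:-→d9:-→d10:-→d11:-→d12:-→d13:-→d14:-→d15:-→d16:-→d17:-→d18:-→d19:-→d20:-→d21:-→d22:-→d23:-→d24:-→d25:H0 -> H0
  del 66.176.55.0/25 (clear depth 25)
  + 0.0.0.0/0 (H3) depth=0
  + 66.176.0.0/12 (H5) depth=12
  lookup 66.178.240.42: bits 01000010101100 walk d0:H3→d1:-→d2:-→d3:-→d4:-→d5:-→d6:-→d7:-→d8:-→d9:-→d10:-→d11:-→d12:H5→d13:-→d14:- -> H5
  lookup 66.176.0.3: bits 010000101011000000 walk d0:H3→d1:-→d2:-→d3:-→d4:-→d5:-→d6:-→d7:-→d8:-→d9:-→d10:-→d11:-→d12:H5→d13:-→d14:-→d15:-→d16:-→d17:-→d18:- -> H5
  del 0.0.0.0/0 (clear depth 0)
  + 0.0.0.0/0 (H2) depth=0
  lookup 191.85.26.149: bits ε walk d0:H2 -> H2
  del 0.0.0.0/0 (clear depth 0)
  lookup 66.176.0.0: bits 010000101011000000 walk d0:-→d1:-→d2:-→d3:-→d4:-→d5:-→d6:-→d7:-→d8:-→d9:-→d10:-→d11:-→d12:H5→d13:-→d14:-→d15:-→d16:-→d17:-→d18:- -> H5
  + 66.176.55.0/24 (H3) depth=24
  lookup 66.176.55.2: bits 0100001010110000001101110 walk d0:-→d1:-→d2:-→d3:-→d4:-→d5:-→d6:-→d7:-→d8:-→d9:-→d10:-→d11:-→d12:H5→d13:-→d14:-→d15:-→d16:-→d17:-→d18:-→d19:-→d20:-→d21:-→d22:-→d23:-→d24:H3→d25:- -> H3
  + 66.176.0.0/16 (H3) depth=16
  + 66.176.55.96/28 (H5) depth=28
  lookup 66.176.0.0: bits 010000101011000000 walk d0:-→d1:-→d2:-→d3:-→d4:-→d5:-→d6:-→d7:-→d8:-→d9:-→d10:-→d11:-→d12:H5→d13:-→d14:-→d15:-→d16:H3→d17:-→d18:- -> H3
  lookup 66.176.0.3: bits 010000101011000000 walk d0:-→d1:-→d2:-→d3:-→d4:-→d5:-→d6:-→d7:-→d8:-→d9:-→d10:-→d11:-→d12:H5→d13:-→d14:-→d15:-→d16:H3→d17:-→d18:- -> H3
  del 66.176.0.0/12 (clear depth 12)
  + 66.176.55.96/29 (H4) depth=29
  lookup 9.22.212.235: bits 0 walk d0:-→d1:- -> no-route
  + 66.176.0.0/13 (H3) depth=13
  + 106.2.0.0/16 (H4) depth=16
  + 66.0.0.0/8 (H4) depth=8
  lookup 66.176.55.1: bits 0100001010110000001101110 walk d0:-→d1:-→d2:-→d3:-→d4:-→d5:-→d6:-→d7:-→d8:H4→d9:-→d10:-→d11:-→d12:-→d13:H3→d14:-→d15:-→d16:H3→d17:-→d18:-→d19:-→d20:-→d21:-→d22:-→d23:-→d24:H3→d25:- -> H3
  del 106.2.0.0/16 (clear depth 16)

== LOOKUPS ==
["H0","H0","H0","H5","H5","H2","H5","H3","H3","H3","no-route","H3"]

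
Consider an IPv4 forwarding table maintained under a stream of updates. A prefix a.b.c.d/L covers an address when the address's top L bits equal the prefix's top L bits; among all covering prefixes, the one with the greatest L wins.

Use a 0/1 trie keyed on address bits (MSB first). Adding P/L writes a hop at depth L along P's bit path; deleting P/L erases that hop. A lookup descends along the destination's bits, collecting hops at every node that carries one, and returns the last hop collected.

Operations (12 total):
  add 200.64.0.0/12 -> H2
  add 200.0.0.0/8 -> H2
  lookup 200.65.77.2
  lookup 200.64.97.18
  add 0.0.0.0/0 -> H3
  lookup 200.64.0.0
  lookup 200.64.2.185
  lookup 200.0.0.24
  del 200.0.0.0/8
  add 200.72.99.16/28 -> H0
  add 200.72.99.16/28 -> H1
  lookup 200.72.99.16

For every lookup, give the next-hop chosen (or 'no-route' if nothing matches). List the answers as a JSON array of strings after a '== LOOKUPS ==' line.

Apply in order:
  + 200.64.0.0/12 (H2) depth=12
  + 200.0.0.0/8 (H2) depth=8
  lookup 200.65.77.2: bits 110010000100 walk d0:-→d1:-→d2:-→d3:-→d4:-→d5:-→d6:-→d7:-→d8:H2→d9:-→d10:-→d11:-→d12:H2 -> H2
  lookup 200.64.97.18: bits 110010000100 walk d0:-→d1:-→d2:-→d3:-→d4:-→d5:-→d6:-→d7:-→d8:H2→d9:-→d10:-→d11:-→d12:H2 -> H2
  + 0.0.0.0/0 (H3) depth=0
  lookup 200.64.0.0: bits 110010000100 walk d0:H3→d1:-→d2:-→d3:-→d4:-→d5:-→d6:-→d7:-→d8:H2→d9:-→d10:-→d11:-→d12:H2 -> H2
  lookup 200.64.2.185: bits 110010000100 walk d0:H3→d1:-→d2:-→d3:-→d4:-→d5:-→d6:-→d7:-→d8:H2→d9:-→d10:-→d11:-→d12:H2 -> H2
  lookup 200.0.0.24: bits 110010000 walk d0:H3→d1:-→d2:-→d3:-→d4:-→d5:-→d6:-→d7:-→d8:H2→d9:- -> H2
  - 200.0.0.0/8 clear@8
  + 200.72.99.16/28 (H0) depth=28
  + 200.72.99.16/28 (H1) depth=28
  lookup 200.72.99.16: bits 1100100001001000011000110001 walk d0:H3→d1:-→d2:-→d3:-→d4:-→d5:-→d6:-→d7:-→d8:-→d9:-→d10:-→d11:-→d12:H2→d13:-→d14:-→d15:-→d16:-→d17:-→d18:-→d19:-→d20:-→d21:-→d22:-→d23:-→d24:-→d25:-→d26:-→d27:-→d28:H1 -> H1

== LOOKUPS ==
["H2","H2","H2","H2","H2","H1"]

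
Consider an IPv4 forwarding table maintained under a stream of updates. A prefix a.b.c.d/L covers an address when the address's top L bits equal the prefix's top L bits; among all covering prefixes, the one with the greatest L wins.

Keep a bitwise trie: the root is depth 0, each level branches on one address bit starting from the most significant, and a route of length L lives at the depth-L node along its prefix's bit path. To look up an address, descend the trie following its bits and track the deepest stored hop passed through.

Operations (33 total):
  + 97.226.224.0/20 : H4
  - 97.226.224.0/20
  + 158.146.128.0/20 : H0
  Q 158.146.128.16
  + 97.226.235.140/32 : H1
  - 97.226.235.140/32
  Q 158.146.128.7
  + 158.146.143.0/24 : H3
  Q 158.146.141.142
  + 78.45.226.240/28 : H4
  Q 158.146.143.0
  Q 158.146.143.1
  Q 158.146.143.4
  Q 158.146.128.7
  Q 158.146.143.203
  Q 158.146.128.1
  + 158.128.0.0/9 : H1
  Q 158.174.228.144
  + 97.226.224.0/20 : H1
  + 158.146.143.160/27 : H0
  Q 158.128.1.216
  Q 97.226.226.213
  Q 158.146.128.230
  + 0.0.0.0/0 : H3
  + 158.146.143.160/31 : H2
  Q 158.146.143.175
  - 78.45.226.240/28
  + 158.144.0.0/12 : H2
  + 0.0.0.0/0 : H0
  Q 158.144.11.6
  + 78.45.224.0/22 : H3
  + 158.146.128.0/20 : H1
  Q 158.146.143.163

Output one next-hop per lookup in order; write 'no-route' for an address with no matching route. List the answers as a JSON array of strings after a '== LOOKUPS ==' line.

Trace:
  add 97.226.224.0/20 -> H4 at depth 20
  del 97.226.224.0/20 (clear depth 20)
  add 158.146.128.0/20 -> H0 at depth 20
  ? 158.146.128.16  path d0:-→d1:-→d2:-→d3:-→d4:-→d5:-→d6:-→d7:-→d8:-→d9:-→d10:-→d11:-→d12:-→d13:-→d14:-→d15:-→d16:-→d17:-→d18:-→d19:-→d20:H0  best=H0
  add 97.226.235.140/32 -> H1 at depth 32
  del 97.226.235.140/32 (clear depth 32)
  ? 158.146.128.7  path d0:-→d1:-→d2:-→d3:-→d4:-→d5:-→d6:-→d7:-→d8:-→d9:-→d10:-→d11:-→d12:-→d13:-→d14:-→d15:-→d16:-→d17:-→d18:-→d19:-→d20:H0  best=H0
  add 158.146.143.0/24 -> H3 at depth 24
  ? 158.146.141.142  path d0:-→d1:-→d2:-→d3:-→d4:-→d5:-→d6:-→d7:-→d8:-→d9:-→d10:-→d11:-→d12:-→d13:-→d14:-→d15:-→d16:-→d17:-→d18:-→d19:-→d20:H0→d21:-→d22:-  best=H0
  add 78.45.226.240/28 -> H4 at depth 28
  ? 158.146.143.0  path d0:-→d1:-→d2:-→d3:-→d4:-→d5:-→d6:-→d7:-→d8:-→d9:-→d10:-→d11:-→d12:-→d13:-→d14:-→d15:-→d16:-→d17:-→d18:-→d19:-→d20:H0→d21:-→d22:-→d23:-→d24:H3  best=H3
  ? 158.146.143.1  path d0:-→d1:-→d2:-→d3:-→d4:-→d5:-→d6:-→d7:-→d8:-→d9:-→d10:-→d11:-→d12:-→d13:-→d14:-→d15:-→d16:-→d17:-→d18:-→d19:-→d20:H0→d21:-→d22:-→d23:-→d24:H3  best=H3
  ? 158.146.143.4  path d0:-→d1:-→d2:-→d3:-→d4:-→d5:-→d6:-→d7:-→d8:-→d9:-→d10:-→d11:-→d12:-→d13:-→d14:-→d15:-→d16:-→d17:-→d18:-→d19:-→d20:H0→d21:-→d22:-→d23:-→d24:H3  best=H3
  ? 158.146.128.7  path d0:-→d1:-→d2:-→d3:-→d4:-→d5:-→d6:-→d7:-→d8:-→d9:-→d10:-→d11:-→d12:-→d13:-→d14:-→d15:-→d16:-→d17:-→d18:-→d19:-→d20:H0  best=H0
  ? 158.146.143.203  path d0:-→d1:-→d2:-→d3:-→d4:-→d5:-→d6:-→d7:-→d8:-→d9:-→d10:-→d11:-→d12:-→d13:-→d14:-→d15:-→d16:-→d17:-→d18:-→d19:-→d20:H0→d21:-→d22:-→d23:-→d24:H3  best=H3
  ? 158.146.128.1  path d0:-→d1:-→d2:-→d3:-→d4:-→d5:-→d6:-→d7:-→d8:-→d9:-→d10:-→d11:-→d12:-→d13:-→d14:-→d15:-→d16:-→d17:-→d18:-→d19:-→d20:H0  best=H0
  add 158.128.0.0/9 -> H1 at depth 9
  ? 158.174.228.144  path d0:-→d1:-→d2:-→d3:-→d4:-→d5:-→d6:-→d7:-→d8:-→d9:H1→d10:-  best=H1
  add 97.226.224.0/20 -> H1 at depth 20
  add 158.146.143.160/27 -> H0 at depth 27
  ? 158.128.1.216  path d0:-→d1:-→d2:-→d3:-→d4:-→d5:-→d6:-→d7:-→d8:-→d9:H1→d10:-→d11:-  best=H1
  ? 97.226.226.213  path d0:-→d1:-→d2:-→d3:-→d4:-→d5:-→d6:-→d7:-→d8:-→d9:-→d10:-→d11:-→d12:-→d13:-→d14:-→d15:-→d16:-→d17:-→d18:-→d19:-→d20:H1  best=H1
  ? 158.146.128.230  path d0:-→d1:-→d2:-→d3:-→d4:-→d5:-→d6:-→d7:-→d8:-→d9:H1→d10:-→d11:-→d12:-→d13:-→d14:-→d15:-→d16:-→d17:-→d18:-→d19:-→d20:H0  best=H0
  add 0.0.0.0/0 -> H3 at depth 0
  add 158.146.143.160/31 -> H2 at depth 31
  ? 158.146.143.175  path d0:H3→d1:-→d2:-→d3:-→d4:-→d5:-→d6:-→d7:-→d8:-→d9:H1→d10:-→d11:-→d12:-→d13:-→d14:-→d15:-→d16:-→d17:-→d18:-→d19:-→d20:H0→d21:-→d22:-→d23:-→d24:H3→d25:-→d26:-→d27:H0→d28:-  best=H0
  del 78.45.226.240/28 (clear depth 28)
  add 158.144.0.0/12 -> H2 at depth 12
  add 0.0.0.0/0 -> H0 at depth 0
  ? 158.144.11.6  path d0:H0→d1:-→d2:-→d3:-→d4:-→d5:-→d6:-→d7:-→d8:-→d9:H1→d10:-→d11:-→d12:H2→d13:-→d14:-  best=H2
  add 78.45.224.0/22 -> H3 at depth 22
  add 158.146.128.0/20 -> H1 at depth 20
  ? 158.146.143.163  path d0:H0→d1:-→d2:-→d3:-→d4:-→d5:-→d6:-→d7:-→d8:-→d9:H1→d10:-→d11:-→d12:H2→d13:-→d14:-→d15:-→d16:-→d17:-→d18:-→d19:-→d20:H1→d21:-→d22:-→d23:-→d24:H3→d25:-→d26:-→d27:H0→d28:-→d29:-→d30:-  best=H0

== LOOKUPS ==
["H0","H0","H0","H3","H3","H3","H0","H3","H0","H1","H1","H1","H0","H0","H2","H0"]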